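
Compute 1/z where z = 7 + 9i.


|z|^2 = 49+81 = 130
1/z = (7 - 9i)/130

1/z = 0.0538 - 0.0692i


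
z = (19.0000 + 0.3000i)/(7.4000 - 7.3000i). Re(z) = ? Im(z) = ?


Multiply by conjugate: (19.0000 + 0.3000i)(7.4000 + 7.3000i) / (7.4^2 + (-7.3)^2)
Numerator real = 19*7.4 + 0.3*(-7.3) = 138.41
Numerator imag = 0.3*7.4 - 19*(-7.3) = 140.92
Denominator = 108.05
Re(z) = 138.41/108.05 = 1.2810
Im(z) = 140.92/108.05 = 1.3042

Re(z) = 1.2810, Im(z) = 1.3042


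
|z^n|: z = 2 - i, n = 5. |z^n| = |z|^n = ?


|z| = sqrt(4+1) = sqrt(5) = 2.2361
|z^5| = |z|^5 = (sqrt(5))^5 = 5^2 * sqrt(5) = 25*sqrt(5)

|z^5| = 25*sqrt(5) ≈ 55.9017


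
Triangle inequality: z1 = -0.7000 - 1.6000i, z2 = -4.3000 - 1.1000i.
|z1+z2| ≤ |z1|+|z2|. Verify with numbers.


|z1| = sqrt((-0.7)^2 + (-1.6)^2) = sqrt(3.05) = 1.7464
|z2| = sqrt((-4.3)^2 + (-1.1)^2) = sqrt(19.7) = 4.4385
z1+z2 = -5.0000 - 2.7000i
|z1+z2| = sqrt(32.29) = 5.6824
|z1|+|z2| = 1.7464 + 4.4385 = 6.1849

|z1+z2| = 5.6824 ≤ |z1|+|z2| = 6.1849 (verified)


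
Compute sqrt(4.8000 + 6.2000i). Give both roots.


|z| = sqrt(23.04+38.44) = 7.8409
sqrt((|z|+a)/2) = sqrt((7.8409+4.8)/2) = sqrt(6.3205) = 2.5141
sqrt((|z|-a)/2) = sqrt((7.8409-4.8)/2) = sqrt(1.5205) = 1.2331

±(2.5141 + 1.2331i) i.e. 2.5141 + 1.2331i and -2.5141 - 1.2331i


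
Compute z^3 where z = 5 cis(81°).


r^3 = 5^3 = 125
n*theta = 3*81° = 243° = 243° (mod 360)
a = 125*cos(243°) = -56.7488
b = 125*sin(243°) = -111.3758

125 cis(243°) = -56.7488 - 111.3758i


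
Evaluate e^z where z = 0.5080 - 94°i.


e^0.5080 = 1.6620
cos(-94°) = -0.06976
sin(-94°) = -0.99756
Real = 1.6620*(-0.06976) = -0.1159
Imag = 1.6620*(-0.99756) = -1.6579

-0.1159 - 1.6579i


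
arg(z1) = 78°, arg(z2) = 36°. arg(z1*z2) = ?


arg(z1*z2) = 78° + 36° = 114°
Normalized to (-180°, 180°]: 114°

114°


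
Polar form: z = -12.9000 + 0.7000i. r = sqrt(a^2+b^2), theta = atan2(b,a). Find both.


r = sqrt(166.41+0.49) = sqrt(166.9) = 12.9190
theta = atan2(0.7, -12.9) = 176.8940 degrees

r = 12.9190, theta = 176.8940 degrees


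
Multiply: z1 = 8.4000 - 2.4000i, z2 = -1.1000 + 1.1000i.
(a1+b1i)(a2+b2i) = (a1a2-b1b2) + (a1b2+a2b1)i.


Real = 8.4*(-1.1) - (-2.4)*1.1 = -9.24 - (-2.64) = -6.6
Imag = 8.4*1.1 - (1.1)*(-2.4) = 9.24 + 2.64 = 11.88

-6.6000 + 11.8800i


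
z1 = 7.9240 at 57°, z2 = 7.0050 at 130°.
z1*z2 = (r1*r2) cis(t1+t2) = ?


r = 7.9240 * 7.0050 = 55.5076
theta = 57° + 130° = 187° = 187° (mod 360)

55.5076 cis(187°)


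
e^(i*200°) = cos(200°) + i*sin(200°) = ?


cos(200°) = -0.9397
sin(200°) = -0.3420

e^(i*200°) = -0.9397 - 0.3420i


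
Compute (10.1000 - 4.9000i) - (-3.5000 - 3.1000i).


Real: 10.1 + 3.5 = 13.6
Imag: -4.9 + 3.1 = -1.8

13.6000 - 1.8000i


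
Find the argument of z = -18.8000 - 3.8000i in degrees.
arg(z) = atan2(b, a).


Re = -18.8, Im = -3.8
arg = atan2(-3.8, -18.8) = -168.5729 degrees

arg(z) = -168.5729 degrees


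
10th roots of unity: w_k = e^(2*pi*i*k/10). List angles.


The 10th roots of unity are cis(360k/10°) for k=0..9
Angle step = 360/10 = 36°
Primitive root: cis(36°)
Primitive root = 0.8090 + 0.5878i

10 roots at angles: 0°, 36°, 72°, 108°, 144°, 180°, 216°, 252°, 288°, 324°


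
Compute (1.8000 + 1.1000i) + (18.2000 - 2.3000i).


Real: 1.8 + 18.2 = 20
Imag: 1.1 - 2.3 = -1.2

20.0000 - 1.2000i


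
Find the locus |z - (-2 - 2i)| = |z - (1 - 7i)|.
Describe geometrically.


Equal distances means the locus is the perpendicular bisector of z1 and z2.
Midpoint = ((-2+1)/2, (-2+(-7))/2) = (-0.5000, -4.5000)

Perpendicular bisector through (-0.5000, -4.5000)


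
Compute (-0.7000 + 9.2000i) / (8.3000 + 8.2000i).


Conjugate of z2 = 8.3000 - 8.2000i
Numerator: (-0.7000 + 9.2000i)(8.3000 - 8.2000i) = 69.6300 + 82.1000i
Denominator: 8.3^2 + 8.2^2 = 136.13
Result = (69.6300 + 82.1000i)/136.13

0.5115 + 0.6031i


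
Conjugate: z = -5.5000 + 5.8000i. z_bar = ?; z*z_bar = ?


z_bar = -5.5000 - 5.8000i
z*z_bar = (-5.5)^2 + 5.8^2 = 30.25 + 33.64 = 63.89

z_bar = -5.5000 - 5.8000i, z*z_bar = 63.89


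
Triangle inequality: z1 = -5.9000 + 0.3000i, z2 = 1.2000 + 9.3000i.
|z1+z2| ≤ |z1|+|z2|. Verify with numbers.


|z1| = sqrt((-5.9)^2 + 0.3^2) = sqrt(34.9) = 5.9076
|z2| = sqrt(1.2^2 + 9.3^2) = sqrt(87.93) = 9.3771
z1+z2 = -4.7000 + 9.6000i
|z1+z2| = sqrt(114.25) = 10.6888
|z1|+|z2| = 5.9076 + 9.3771 = 15.2847

|z1+z2| = 10.6888 ≤ |z1|+|z2| = 15.2847 (verified)


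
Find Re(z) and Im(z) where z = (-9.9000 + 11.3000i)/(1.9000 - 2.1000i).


Multiply by conjugate: (-9.9000 + 11.3000i)(1.9000 + 2.1000i) / (1.9^2 + (-2.1)^2)
Numerator real = -9.9*1.9 + 11.3*(-2.1) = -42.54
Numerator imag = 11.3*1.9 - (-9.9)*(-2.1) = 0.68
Denominator = 8.02
Re(z) = -42.54/8.02 = -5.3042
Im(z) = 0.68/8.02 = 0.0848

Re(z) = -5.3042, Im(z) = 0.0848


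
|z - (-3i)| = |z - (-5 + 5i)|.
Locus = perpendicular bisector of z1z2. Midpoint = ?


Equal distances means the locus is the perpendicular bisector of z1 and z2.
Midpoint = ((0+(-5))/2, (-3+5)/2) = (-2.5000, 1.0000)

Perpendicular bisector through (-2.5000, 1.0000)


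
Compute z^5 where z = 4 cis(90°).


r^5 = 4^5 = 1024
n*theta = 5*90° = 450° = 90° (mod 360)
a = 1024*cos(90°) = 0
b = 1024*sin(90°) = 1024.0000

1024 cis(90°) = 0 + 1024.0000i


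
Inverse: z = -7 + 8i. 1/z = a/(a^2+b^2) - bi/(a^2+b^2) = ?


|z|^2 = 49+64 = 113
1/z = (-7 - 8i)/113

1/z = -0.0619 - 0.0708i


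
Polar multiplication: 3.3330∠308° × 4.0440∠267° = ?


r = 3.3330 * 4.0440 = 13.4787
theta = 308° + 267° = 575° = 215° (mod 360)

13.4787 cis(215°)


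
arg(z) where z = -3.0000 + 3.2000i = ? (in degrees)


Re = -3, Im = 3.2
arg = atan2(3.2, -3) = 133.1524 degrees

arg(z) = 133.1524 degrees


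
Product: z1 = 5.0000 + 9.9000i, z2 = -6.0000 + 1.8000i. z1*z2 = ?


Real = 5*(-6) - 9.9*1.8 = -30 - 17.82 = -47.82
Imag = 5*1.8 - (6)*9.9 = 9 - (59.4) = -50.4

-47.8200 - 50.4000i


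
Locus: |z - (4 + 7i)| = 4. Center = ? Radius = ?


|z - z0| = r is a circle with center z0 and radius r.
Center = (4, 7), radius = 4

Circle with center (4, 7) and radius 4


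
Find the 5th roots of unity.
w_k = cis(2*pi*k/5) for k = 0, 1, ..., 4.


The 5th roots of unity are cis(360k/5°) for k=0..4
Angle step = 360/5 = 72°
Primitive root: cis(72°)
Primitive root = 0.3090 + 0.9511i

5 roots at angles: 0°, 72°, 144°, 216°, 288°


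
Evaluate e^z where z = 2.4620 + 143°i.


e^2.4620 = 11.7282
cos(143°) = -0.79864
sin(143°) = 0.601815
Real = 11.7282*(-0.79864) = -9.3666
Imag = 11.7282*0.601815 = 7.0582

-9.3666 + 7.0582i


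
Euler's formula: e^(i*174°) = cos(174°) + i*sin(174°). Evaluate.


cos(174°) = -0.9945
sin(174°) = 0.1045

e^(i*174°) = -0.9945 + 0.1045i


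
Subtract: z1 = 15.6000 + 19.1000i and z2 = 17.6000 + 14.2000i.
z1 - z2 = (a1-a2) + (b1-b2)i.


Real: 15.6 - 17.6 = -2
Imag: 19.1 - 14.2 = 4.9

-2.0000 + 4.9000i


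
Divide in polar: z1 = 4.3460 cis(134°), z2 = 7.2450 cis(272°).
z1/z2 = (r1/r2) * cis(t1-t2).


r = 4.3460 / 7.2450 = 0.5999
theta = 134° - 272° = -138° = 222° (mod 360)

0.5999 cis(222°)


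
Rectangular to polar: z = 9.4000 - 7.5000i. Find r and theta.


r = sqrt(88.36+56.25) = sqrt(144.61) = 12.0254
theta = atan2(-7.5, 9.4) = -38.5854 degrees

r = 12.0254, theta = -38.5854 degrees


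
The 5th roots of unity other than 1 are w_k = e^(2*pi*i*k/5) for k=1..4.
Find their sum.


With w = e^(2*pi*i/5), all 5 of the 5th roots of unity w^0 = 1, w, ..., w^(4) sum to 0: 1 + w + ... + w^(4) = (1 - w^5)/(1 - w) = 0 since w^5 = 1, w ≠ 1.
Removing the root 1: w + w^2 + ... + w^(4) = 0 - 1 = -1

Sum = -1


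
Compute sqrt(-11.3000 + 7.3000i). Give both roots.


|z| = sqrt(127.69+53.29) = 13.4529
sqrt((|z|+a)/2) = sqrt((13.4529+(-11.3))/2) = sqrt(1.0764) = 1.0375
sqrt((|z|-a)/2) = sqrt((13.4529-(-11.3))/2) = sqrt(12.3764) = 3.5180

±(1.0375 + 3.5180i) i.e. 1.0375 + 3.5180i and -1.0375 - 3.5180i


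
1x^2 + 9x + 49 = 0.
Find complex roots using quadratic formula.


disc = 9^2 - 4*1*49 = 81 - 196 = -115
sqrt(|disc|) = sqrt(115) = 10.7238
Real part = -9/(2*1) = -4.5000
Imag part = 10.7238/(2*1) = 5.3619

-4.5000 ± 5.3619i


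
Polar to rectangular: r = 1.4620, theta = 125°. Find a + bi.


a = 1.4620*cos(125°) = 1.4620*(-0.5736) = -0.8386
b = 1.4620*sin(125°) = 1.4620*0.81915 = 1.1976

-0.8386 + 1.1976i


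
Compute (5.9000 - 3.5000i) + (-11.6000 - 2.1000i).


Real: 5.9 - 11.6 = -5.7
Imag: -3.5 - 2.1 = -5.6

-5.7000 - 5.6000i


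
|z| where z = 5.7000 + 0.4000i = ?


|z| = sqrt(5.7^2 + 0.4^2) = sqrt(32.49 + 0.16) = sqrt(32.65) = 5.7140

|z| = 5.7140


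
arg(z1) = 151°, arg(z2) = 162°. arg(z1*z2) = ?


arg(z1*z2) = 151° + 162° = 313°
Normalized to (-180°, 180°]: -47°

-47°


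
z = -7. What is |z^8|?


|z| = sqrt(49+0) = sqrt(49) = 7
|z^8| = |z|^8 = 7^8 = 5764801

|z^8| = 5764801


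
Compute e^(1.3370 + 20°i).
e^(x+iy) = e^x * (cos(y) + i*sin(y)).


e^1.3370 = 3.8076
cos(20°) = 0.9397
sin(20°) = 0.34202
Real = 3.8076*0.9397 = 3.5780
Imag = 3.8076*0.34202 = 1.3023

3.5780 + 1.3023i


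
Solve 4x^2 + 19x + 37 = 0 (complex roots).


disc = 19^2 - 4*4*37 = 361 - 592 = -231
sqrt(|disc|) = sqrt(231) = 15.1987
Real part = -19/(2*4) = -2.3750
Imag part = 15.1987/(2*4) = 1.8998

-2.3750 ± 1.8998i


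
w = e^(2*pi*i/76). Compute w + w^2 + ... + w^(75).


With w = e^(2*pi*i/76), all 76 of the 76th roots of unity w^0 = 1, w, ..., w^(75) sum to 0: 1 + w + ... + w^(75) = (1 - w^76)/(1 - w) = 0 since w^76 = 1, w ≠ 1.
Removing the root 1: w + w^2 + ... + w^(75) = 0 - 1 = -1

Sum = -1


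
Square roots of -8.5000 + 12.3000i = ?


|z| = sqrt(72.25+151.29) = 14.9513
sqrt((|z|+a)/2) = sqrt((14.9513+(-8.5))/2) = sqrt(3.2256) = 1.7960
sqrt((|z|-a)/2) = sqrt((14.9513-(-8.5))/2) = sqrt(11.7256) = 3.4243

±(1.7960 + 3.4243i) i.e. 1.7960 + 3.4243i and -1.7960 - 3.4243i


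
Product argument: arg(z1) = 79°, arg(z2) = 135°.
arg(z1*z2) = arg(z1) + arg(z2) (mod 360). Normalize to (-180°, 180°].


arg(z1*z2) = 79° + 135° = 214°
Normalized to (-180°, 180°]: -146°

-146°


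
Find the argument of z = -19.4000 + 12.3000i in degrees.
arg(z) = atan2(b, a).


Re = -19.4, Im = 12.3
arg = atan2(12.3, -19.4) = 147.6245 degrees

arg(z) = 147.6245 degrees


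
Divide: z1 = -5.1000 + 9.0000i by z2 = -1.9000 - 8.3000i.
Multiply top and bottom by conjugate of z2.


Conjugate of z2 = -1.9000 + 8.3000i
Numerator: (-5.1000 + 9.0000i)(-1.9000 + 8.3000i) = -65.0100 - 59.4300i
Denominator: (-1.9)^2 + (-8.3)^2 = 72.5
Result = (-65.0100 - 59.4300i)/72.5

-0.8967 - 0.8197i


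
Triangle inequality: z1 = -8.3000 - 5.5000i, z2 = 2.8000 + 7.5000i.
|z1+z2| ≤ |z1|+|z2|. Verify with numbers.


|z1| = sqrt((-8.3)^2 + (-5.5)^2) = sqrt(99.14) = 9.9569
|z2| = sqrt(2.8^2 + 7.5^2) = sqrt(64.09) = 8.0056
z1+z2 = -5.5000 + 2.0000i
|z1+z2| = sqrt(34.25) = 5.8523
|z1|+|z2| = 9.9569 + 8.0056 = 17.9625

|z1+z2| = 5.8523 ≤ |z1|+|z2| = 17.9625 (verified)


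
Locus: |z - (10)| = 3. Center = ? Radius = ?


|z - z0| = r is a circle with center z0 and radius r.
Center = (10, 0), radius = 3

Circle with center (10, 0) and radius 3


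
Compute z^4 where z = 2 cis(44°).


r^4 = 2^4 = 16
n*theta = 4*44° = 176° = 176° (mod 360)
a = 16*cos(176°) = -15.9610
b = 16*sin(176°) = 1.1161

16 cis(176°) = -15.9610 + 1.1161i


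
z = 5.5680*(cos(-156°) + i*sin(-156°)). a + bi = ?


a = 5.5680*cos(-156°) = 5.5680*(-0.91355) = -5.0866
b = 5.5680*sin(-156°) = 5.5680*(-0.40674) = -2.2647

-5.0866 - 2.2647i


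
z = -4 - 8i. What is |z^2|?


|z| = sqrt(16+64) = sqrt(80) = 8.9443
|z^2| = |z|^2 = (sqrt(80))^2 = 80

|z^2| = 80


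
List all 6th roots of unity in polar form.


The 6th roots of unity are cis(360k/6°) for k=0..5
Angle step = 360/6 = 60°
Primitive root: cis(60°)
Primitive root = 0.5000 + 0.8660i

6 roots at angles: 0°, 60°, 120°, 180°, 240°, 300°


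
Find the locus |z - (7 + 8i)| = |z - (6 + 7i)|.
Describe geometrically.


Equal distances means the locus is the perpendicular bisector of z1 and z2.
Midpoint = ((7+6)/2, (8+7)/2) = (6.5000, 7.5000)

Perpendicular bisector through (6.5000, 7.5000)


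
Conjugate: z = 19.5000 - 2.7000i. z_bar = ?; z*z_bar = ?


z_bar = 19.5000 + 2.7000i
z*z_bar = 19.5^2 + (-2.7)^2 = 380.25 + 7.29 = 387.54

z_bar = 19.5000 + 2.7000i, z*z_bar = 387.54


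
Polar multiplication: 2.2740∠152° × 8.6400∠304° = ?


r = 2.2740 * 8.6400 = 19.6474
theta = 152° + 304° = 456° = 96° (mod 360)

19.6474 cis(96°)


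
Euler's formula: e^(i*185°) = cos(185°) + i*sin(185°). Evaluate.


cos(185°) = -0.9962
sin(185°) = -0.0872

e^(i*185°) = -0.9962 - 0.0872i


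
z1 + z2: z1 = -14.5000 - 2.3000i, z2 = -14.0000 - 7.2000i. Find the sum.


Real: -14.5 - 14 = -28.5
Imag: -2.3 - 7.2 = -9.5

-28.5000 - 9.5000i


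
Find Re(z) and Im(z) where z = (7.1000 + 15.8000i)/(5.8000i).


Multiply by conjugate: (7.1000 + 15.8000i)(-5.8000i) / (0^2 + 5.8^2)
Numerator real = 7.1*0 + 15.8*5.8 = 91.64
Numerator imag = 15.8*0 - 7.1*5.8 = -41.18
Denominator = 33.64
Re(z) = 91.64/33.64 = 2.7241
Im(z) = -41.18/33.64 = -1.2241

Re(z) = 2.7241, Im(z) = -1.2241


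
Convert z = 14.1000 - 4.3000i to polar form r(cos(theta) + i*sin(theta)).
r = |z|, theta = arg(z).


r = sqrt(198.81+18.49) = sqrt(217.3) = 14.7411
theta = atan2(-4.3, 14.1) = -16.9598 degrees

r = 14.7411, theta = -16.9598 degrees


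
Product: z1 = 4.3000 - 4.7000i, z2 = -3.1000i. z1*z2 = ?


Real = 4.3*0 - (-4.7)*(-3.1) = 0 - 14.57 = -14.57
Imag = 4.3*(-3.1) + 0*(-4.7) = -13.33 + 0 = -13.33

-14.5700 - 13.3300i


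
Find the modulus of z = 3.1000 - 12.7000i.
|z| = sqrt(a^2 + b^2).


|z| = sqrt(3.1^2 + (-12.7)^2) = sqrt(9.61 + 161.29) = sqrt(170.9) = 13.0729

|z| = 13.0729


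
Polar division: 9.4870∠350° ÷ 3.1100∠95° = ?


r = 9.4870 / 3.1100 = 3.0505
theta = 350° - 95° = 255° = 255° (mod 360)

3.0505 cis(255°)


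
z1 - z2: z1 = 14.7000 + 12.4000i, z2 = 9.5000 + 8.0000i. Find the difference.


Real: 14.7 - 9.5 = 5.2
Imag: 12.4 - 8 = 4.4

5.2000 + 4.4000i


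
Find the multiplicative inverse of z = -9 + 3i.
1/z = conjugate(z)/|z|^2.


|z|^2 = 81+9 = 90
1/z = (-9 - 3i)/90

1/z = -0.1000 - 0.0333i


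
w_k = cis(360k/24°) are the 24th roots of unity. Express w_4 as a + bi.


Angle = 360*4/24 = 60°
a = cos(60°) = 0.5000
b = sin(60°) = 0.8660

0.5000 + 0.8660i


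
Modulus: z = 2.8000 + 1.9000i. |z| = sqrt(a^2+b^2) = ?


|z| = sqrt(2.8^2 + 1.9^2) = sqrt(7.84 + 3.61) = sqrt(11.45) = 3.3838

|z| = 3.3838


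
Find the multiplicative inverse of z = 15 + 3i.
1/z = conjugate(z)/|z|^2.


|z|^2 = 225+9 = 234
1/z = (15 - 3i)/234

1/z = 0.0641 - 0.0128i


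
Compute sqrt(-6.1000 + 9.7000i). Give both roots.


|z| = sqrt(37.21+94.09) = 11.4586
sqrt((|z|+a)/2) = sqrt((11.4586+(-6.1))/2) = sqrt(2.6793) = 1.6369
sqrt((|z|-a)/2) = sqrt((11.4586-(-6.1))/2) = sqrt(8.7793) = 2.9630

±(1.6369 + 2.9630i) i.e. 1.6369 + 2.9630i and -1.6369 - 2.9630i


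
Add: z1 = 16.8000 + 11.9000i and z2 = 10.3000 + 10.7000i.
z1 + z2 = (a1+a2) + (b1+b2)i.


Real: 16.8 + 10.3 = 27.1
Imag: 11.9 + 10.7 = 22.6

27.1000 + 22.6000i


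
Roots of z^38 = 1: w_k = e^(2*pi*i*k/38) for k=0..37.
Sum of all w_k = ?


The sum of all 38th roots of unity is 0.
Geometric series: (1 - w^38)/(1 - w) = (1-1)/(1-w) = 0 since w^38 = 1, w ≠ 1.
Alternatively: coefficient of z^37 in z^38 - 1 is 0.

0


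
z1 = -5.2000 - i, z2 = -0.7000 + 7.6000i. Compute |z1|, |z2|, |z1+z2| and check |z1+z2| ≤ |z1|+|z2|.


|z1| = sqrt((-5.2)^2 + (-1)^2) = sqrt(28.04) = 5.2953
|z2| = sqrt((-0.7)^2 + 7.6^2) = sqrt(58.25) = 7.6322
z1+z2 = -5.9000 + 6.6000i
|z1+z2| = sqrt(78.37) = 8.8527
|z1|+|z2| = 5.2953 + 7.6322 = 12.9275

|z1+z2| = 8.8527 ≤ |z1|+|z2| = 12.9275 (verified)


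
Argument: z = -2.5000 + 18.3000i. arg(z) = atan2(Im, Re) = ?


Re = -2.5, Im = 18.3
arg = atan2(18.3, -2.5) = 97.7791 degrees

arg(z) = 97.7791 degrees


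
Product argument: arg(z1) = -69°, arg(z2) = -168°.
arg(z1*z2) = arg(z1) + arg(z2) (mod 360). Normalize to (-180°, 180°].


arg(z1*z2) = -69° - 168° = -237°
Normalized to (-180°, 180°]: 123°

123°


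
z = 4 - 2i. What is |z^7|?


|z| = sqrt(16+4) = sqrt(20) = 4.4721
|z^7| = |z|^7 = (sqrt(20))^7 = 20^3 * sqrt(20) = 8000*sqrt(20)

|z^7| = 8000*sqrt(20) ≈ 35777.0876


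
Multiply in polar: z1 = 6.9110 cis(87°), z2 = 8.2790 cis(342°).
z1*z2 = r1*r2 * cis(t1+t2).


r = 6.9110 * 8.2790 = 57.2162
theta = 87° + 342° = 429° = 69° (mod 360)

57.2162 cis(69°)


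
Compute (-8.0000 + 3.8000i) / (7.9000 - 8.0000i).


Conjugate of z2 = 7.9000 + 8.0000i
Numerator: (-8.0000 + 3.8000i)(7.9000 + 8.0000i) = -93.6000 - 33.9800i
Denominator: 7.9^2 + (-8)^2 = 126.41
Result = (-93.6000 - 33.9800i)/126.41

-0.7404 - 0.2688i


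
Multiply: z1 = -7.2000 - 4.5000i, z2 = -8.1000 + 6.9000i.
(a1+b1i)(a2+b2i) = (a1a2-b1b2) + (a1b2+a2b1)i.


Real = -7.2*(-8.1) - (-4.5)*6.9 = 58.32 - (-31.05) = 89.37
Imag = -7.2*6.9 - (8.1)*(-4.5) = -49.68 + 36.45 = -13.23

89.3700 - 13.2300i


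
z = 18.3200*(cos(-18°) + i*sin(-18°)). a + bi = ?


a = 18.3200*cos(-18°) = 18.3200*0.95106 = 17.4234
b = 18.3200*sin(-18°) = 18.3200*(-0.30902) = -5.6612

17.4234 - 5.6612i


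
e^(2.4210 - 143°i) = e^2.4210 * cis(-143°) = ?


e^2.4210 = 11.2571
cos(-143°) = -0.798636
sin(-143°) = -0.60182
Real = 11.2571*(-0.798636) = -8.9903
Imag = 11.2571*(-0.60182) = -6.7747

-8.9903 - 6.7747i


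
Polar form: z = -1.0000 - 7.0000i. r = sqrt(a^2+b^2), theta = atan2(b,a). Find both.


r = sqrt(1+49) = sqrt(50) = 7.0711
theta = atan2(-7, -1) = -98.1301 degrees

r = 7.0711, theta = -98.1301 degrees


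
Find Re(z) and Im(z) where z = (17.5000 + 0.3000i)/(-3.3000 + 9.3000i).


Multiply by conjugate: (17.5000 + 0.3000i)(-3.3000 - 9.3000i) / ((-3.3)^2 + 9.3^2)
Numerator real = 17.5*(-3.3) + 0.3*9.3 = -54.96
Numerator imag = 0.3*(-3.3) - 17.5*9.3 = -163.74
Denominator = 97.38
Re(z) = -54.96/97.38 = -0.5644
Im(z) = -163.74/97.38 = -1.6815

Re(z) = -0.5644, Im(z) = -1.6815


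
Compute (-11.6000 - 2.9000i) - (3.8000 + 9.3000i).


Real: -11.6 - 3.8 = -15.4
Imag: -2.9 - 9.3 = -12.2

-15.4000 - 12.2000i


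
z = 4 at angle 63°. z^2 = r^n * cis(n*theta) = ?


r^2 = 4^2 = 16
n*theta = 2*63° = 126° = 126° (mod 360)
a = 16*cos(126°) = -9.4046
b = 16*sin(126°) = 12.9443

16 cis(126°) = -9.4046 + 12.9443i


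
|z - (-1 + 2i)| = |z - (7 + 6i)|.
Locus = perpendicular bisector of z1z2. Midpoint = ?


Equal distances means the locus is the perpendicular bisector of z1 and z2.
Midpoint = ((-1+7)/2, (2+6)/2) = (3.0000, 4.0000)

Perpendicular bisector through (3.0000, 4.0000)


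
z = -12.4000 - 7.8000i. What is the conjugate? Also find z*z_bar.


z_bar = -12.4000 + 7.8000i
z*z_bar = (-12.4)^2 + (-7.8)^2 = 153.76 + 60.84 = 214.6

z_bar = -12.4000 + 7.8000i, z*z_bar = 214.6


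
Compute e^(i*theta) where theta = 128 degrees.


cos(128°) = -0.6157
sin(128°) = 0.7880

e^(i*128°) = -0.6157 + 0.7880i


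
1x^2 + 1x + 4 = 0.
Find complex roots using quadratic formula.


disc = 1^2 - 4*1*4 = 1 - 16 = -15
sqrt(|disc|) = sqrt(15) = 3.8730
Real part = -1/(2*1) = -0.5000
Imag part = 3.8730/(2*1) = 1.9365

-0.5000 ± 1.9365i


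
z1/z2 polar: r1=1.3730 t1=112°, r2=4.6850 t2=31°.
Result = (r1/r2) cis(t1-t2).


r = 1.3730 / 4.6850 = 0.2931
theta = 112° - 31° = 81° = 81° (mod 360)

0.2931 cis(81°)


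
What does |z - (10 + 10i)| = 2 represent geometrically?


|z - z0| = r is a circle with center z0 and radius r.
Center = (10, 10), radius = 2

Circle with center (10, 10) and radius 2


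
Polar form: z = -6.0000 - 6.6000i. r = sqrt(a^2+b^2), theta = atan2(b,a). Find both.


r = sqrt(36+43.56) = sqrt(79.56) = 8.9196
theta = atan2(-6.6, -6) = -132.2737 degrees

r = 8.9196, theta = -132.2737 degrees


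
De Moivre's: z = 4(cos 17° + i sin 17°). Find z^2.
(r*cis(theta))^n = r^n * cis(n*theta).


r^2 = 4^2 = 16
n*theta = 2*17° = 34° = 34° (mod 360)
a = 16*cos(34°) = 13.2646
b = 16*sin(34°) = 8.9471

16 cis(34°) = 13.2646 + 8.9471i


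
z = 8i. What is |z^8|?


|z| = sqrt(0+64) = sqrt(64) = 8
|z^8| = |z|^8 = 8^8 = 16777216

|z^8| = 16777216


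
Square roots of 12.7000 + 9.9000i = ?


|z| = sqrt(161.29+98.01) = 16.1028
sqrt((|z|+a)/2) = sqrt((16.1028+12.7)/2) = sqrt(14.4014) = 3.7949
sqrt((|z|-a)/2) = sqrt((16.1028-12.7)/2) = sqrt(1.7014) = 1.3044

±(3.7949 + 1.3044i) i.e. 3.7949 + 1.3044i and -3.7949 - 1.3044i


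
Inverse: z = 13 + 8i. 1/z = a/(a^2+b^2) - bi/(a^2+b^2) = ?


|z|^2 = 169+64 = 233
1/z = (13 - 8i)/233

1/z = 0.0558 - 0.0343i


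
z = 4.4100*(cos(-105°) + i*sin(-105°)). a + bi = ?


a = 4.4100*cos(-105°) = 4.4100*(-0.25882) = -1.1414
b = 4.4100*sin(-105°) = 4.4100*(-0.965926) = -4.2597

-1.1414 - 4.2597i


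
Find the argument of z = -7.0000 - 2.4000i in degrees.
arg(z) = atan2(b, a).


Re = -7, Im = -2.4
arg = atan2(-2.4, -7) = -161.0754 degrees

arg(z) = -161.0754 degrees


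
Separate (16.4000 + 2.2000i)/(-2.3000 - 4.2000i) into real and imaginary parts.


Multiply by conjugate: (16.4000 + 2.2000i)(-2.3000 + 4.2000i) / ((-2.3)^2 + (-4.2)^2)
Numerator real = 16.4*(-2.3) + 2.2*(-4.2) = -46.96
Numerator imag = 2.2*(-2.3) - 16.4*(-4.2) = 63.82
Denominator = 22.93
Re(z) = -46.96/22.93 = -2.0480
Im(z) = 63.82/22.93 = 2.7833

Re(z) = -2.0480, Im(z) = 2.7833


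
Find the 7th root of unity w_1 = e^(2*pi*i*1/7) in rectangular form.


Angle = 360*1/7 = 51.4286°
a = cos(51.4286°) = 0.6235
b = sin(51.4286°) = 0.7818

0.6235 + 0.7818i


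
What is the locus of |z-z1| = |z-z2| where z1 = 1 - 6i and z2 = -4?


Equal distances means the locus is the perpendicular bisector of z1 and z2.
Midpoint = ((1+(-4))/2, (-6+0)/2) = (-1.5000, -3.0000)

Perpendicular bisector through (-1.5000, -3.0000)


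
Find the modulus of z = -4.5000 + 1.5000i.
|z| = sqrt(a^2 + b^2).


|z| = sqrt((-4.5)^2 + 1.5^2) = sqrt(20.25 + 2.25) = sqrt(22.5) = 4.7434

|z| = 4.7434


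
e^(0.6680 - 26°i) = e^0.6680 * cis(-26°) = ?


e^0.6680 = 1.9503
cos(-26°) = 0.8988
sin(-26°) = -0.4384
Real = 1.9503*0.8988 = 1.7529
Imag = 1.9503*(-0.4384) = -0.8550

1.7529 - 0.8550i


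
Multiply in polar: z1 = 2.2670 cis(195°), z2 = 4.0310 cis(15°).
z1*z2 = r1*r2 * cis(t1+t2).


r = 2.2670 * 4.0310 = 9.1383
theta = 195° + 15° = 210° = 210° (mod 360)

9.1383 cis(210°)


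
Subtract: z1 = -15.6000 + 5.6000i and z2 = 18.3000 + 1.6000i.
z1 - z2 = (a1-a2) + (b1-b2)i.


Real: -15.6 - 18.3 = -33.9
Imag: 5.6 - 1.6 = 4

-33.9000 + 4.0000i


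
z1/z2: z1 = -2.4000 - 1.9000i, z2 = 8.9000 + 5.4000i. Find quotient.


Conjugate of z2 = 8.9000 - 5.4000i
Numerator: (-2.4000 - 1.9000i)(8.9000 - 5.4000i) = -31.6200 - 3.9500i
Denominator: 8.9^2 + 5.4^2 = 108.37
Result = (-31.6200 - 3.9500i)/108.37

-0.2918 - 0.0364i


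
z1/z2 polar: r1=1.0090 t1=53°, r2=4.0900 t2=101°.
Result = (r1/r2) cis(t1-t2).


r = 1.0090 / 4.0900 = 0.2467
theta = 53° - 101° = -48° = 312° (mod 360)

0.2467 cis(312°)


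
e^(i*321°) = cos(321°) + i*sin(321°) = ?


cos(321°) = 0.7771
sin(321°) = -0.6293

e^(i*321°) = 0.7771 - 0.6293i


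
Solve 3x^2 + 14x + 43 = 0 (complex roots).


disc = 14^2 - 4*3*43 = 196 - 516 = -320
sqrt(|disc|) = sqrt(320) = 17.8885
Real part = -14/(2*3) = -2.3333
Imag part = 17.8885/(2*3) = 2.9814

-2.3333 ± 2.9814i


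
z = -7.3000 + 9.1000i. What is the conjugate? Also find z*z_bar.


z_bar = -7.3000 - 9.1000i
z*z_bar = (-7.3)^2 + 9.1^2 = 53.29 + 82.81 = 136.1

z_bar = -7.3000 - 9.1000i, z*z_bar = 136.1


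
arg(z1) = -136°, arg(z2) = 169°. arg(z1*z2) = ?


arg(z1*z2) = -136° + 169° = 33°
Normalized to (-180°, 180°]: 33°

33°


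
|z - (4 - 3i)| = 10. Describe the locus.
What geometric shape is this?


|z - z0| = r is a circle with center z0 and radius r.
Center = (4, -3), radius = 10

Circle with center (4, -3) and radius 10


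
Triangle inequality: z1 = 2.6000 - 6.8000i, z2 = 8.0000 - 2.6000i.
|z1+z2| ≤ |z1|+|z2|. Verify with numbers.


|z1| = sqrt(2.6^2 + (-6.8)^2) = sqrt(53) = 7.2801
|z2| = sqrt(8^2 + (-2.6)^2) = sqrt(70.76) = 8.4119
z1+z2 = 10.6000 - 9.4000i
|z1+z2| = sqrt(200.72) = 14.1676
|z1|+|z2| = 7.2801 + 8.4119 = 15.6920

|z1+z2| = 14.1676 ≤ |z1|+|z2| = 15.6920 (verified)


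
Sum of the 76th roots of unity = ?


The sum of all 76th roots of unity is 0.
Geometric series: (1 - w^76)/(1 - w) = (1-1)/(1-w) = 0 since w^76 = 1, w ≠ 1.
Alternatively: coefficient of z^75 in z^76 - 1 is 0.

0


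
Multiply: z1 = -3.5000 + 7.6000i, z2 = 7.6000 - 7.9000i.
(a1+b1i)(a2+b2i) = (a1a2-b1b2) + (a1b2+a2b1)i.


Real = -3.5*7.6 - 7.6*(-7.9) = -26.6 - (-60.04) = 33.44
Imag = -3.5*(-7.9) + 7.6*7.6 = 27.65 + 57.76 = 85.41

33.4400 + 85.4100i


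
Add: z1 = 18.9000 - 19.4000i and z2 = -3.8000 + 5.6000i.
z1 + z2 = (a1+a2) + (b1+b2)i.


Real: 18.9 - 3.8 = 15.1
Imag: -19.4 + 5.6 = -13.8

15.1000 - 13.8000i


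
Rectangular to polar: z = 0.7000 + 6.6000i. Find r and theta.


r = sqrt(0.49+43.56) = sqrt(44.05) = 6.6370
theta = atan2(6.6, 0.7) = 83.9458 degrees

r = 6.6370, theta = 83.9458 degrees


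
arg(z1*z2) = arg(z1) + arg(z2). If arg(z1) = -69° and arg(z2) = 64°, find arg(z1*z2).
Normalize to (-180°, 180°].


arg(z1*z2) = -69° + 64° = -5°
Normalized to (-180°, 180°]: -5°

-5°


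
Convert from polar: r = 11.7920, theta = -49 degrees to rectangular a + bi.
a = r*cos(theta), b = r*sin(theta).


a = 11.7920*cos(-49°) = 11.7920*0.656059 = 7.7362
b = 11.7920*sin(-49°) = 11.7920*(-0.75471) = -8.8995

7.7362 - 8.8995i


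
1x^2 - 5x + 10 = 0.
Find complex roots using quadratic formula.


disc = (-5)^2 - 4*1*10 = 25 - 40 = -15
sqrt(|disc|) = sqrt(15) = 3.8730
Real part = 5/(2*1) = 2.5000
Imag part = 3.8730/(2*1) = 1.9365

2.5000 ± 1.9365i


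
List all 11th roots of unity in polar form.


The 11th roots of unity are cis(360k/11°) for k=0..10
Angle step = 360/11 = 32.7273°
Primitive root: cis(32.7273°)
Primitive root = 0.8413 + 0.5406i

11 roots at angles: 0°, 32.7273°, 65.4545°, 98.1818°, 130.9091°, 163.6364°, 196.3636°, 229.0909°, 261.8182°, 294.5455°, 327.2727°


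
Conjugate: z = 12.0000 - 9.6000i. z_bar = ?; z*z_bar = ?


z_bar = 12.0000 + 9.6000i
z*z_bar = 12^2 + (-9.6)^2 = 144 + 92.16 = 236.16

z_bar = 12.0000 + 9.6000i, z*z_bar = 236.16


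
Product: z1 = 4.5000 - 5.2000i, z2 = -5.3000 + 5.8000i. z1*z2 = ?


Real = 4.5*(-5.3) - (-5.2)*5.8 = -23.85 - (-30.16) = 6.31
Imag = 4.5*5.8 - (5.3)*(-5.2) = 26.1 + 27.56 = 53.66

6.3100 + 53.6600i


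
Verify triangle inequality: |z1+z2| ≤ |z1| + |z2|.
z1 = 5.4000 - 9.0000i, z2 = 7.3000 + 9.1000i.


|z1| = sqrt(5.4^2 + (-9)^2) = sqrt(110.16) = 10.4957
|z2| = sqrt(7.3^2 + 9.1^2) = sqrt(136.1) = 11.6662
z1+z2 = 12.7000 + 0.1000i
|z1+z2| = sqrt(161.3) = 12.7004
|z1|+|z2| = 10.4957 + 11.6662 = 22.1619

|z1+z2| = 12.7004 ≤ |z1|+|z2| = 22.1619 (verified)


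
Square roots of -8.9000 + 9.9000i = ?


|z| = sqrt(79.21+98.01) = 13.3124
sqrt((|z|+a)/2) = sqrt((13.3124+(-8.9))/2) = sqrt(2.2062) = 1.4853
sqrt((|z|-a)/2) = sqrt((13.3124-(-8.9))/2) = sqrt(11.1062) = 3.3326

±(1.4853 + 3.3326i) i.e. 1.4853 + 3.3326i and -1.4853 - 3.3326i


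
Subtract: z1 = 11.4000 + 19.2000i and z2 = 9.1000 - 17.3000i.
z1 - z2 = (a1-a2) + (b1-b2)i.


Real: 11.4 - 9.1 = 2.3
Imag: 19.2 + 17.3 = 36.5

2.3000 + 36.5000i


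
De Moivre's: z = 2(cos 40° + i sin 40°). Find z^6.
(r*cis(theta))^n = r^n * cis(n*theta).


r^6 = 2^6 = 64
n*theta = 6*40° = 240° = 240° (mod 360)
a = 64*cos(240°) = -32.0000
b = 64*sin(240°) = -55.4256

64 cis(240°) = -32.0000 - 55.4256i


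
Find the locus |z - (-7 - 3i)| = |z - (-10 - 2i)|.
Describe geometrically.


Equal distances means the locus is the perpendicular bisector of z1 and z2.
Midpoint = ((-7+(-10))/2, (-3+(-2))/2) = (-8.5000, -2.5000)

Perpendicular bisector through (-8.5000, -2.5000)


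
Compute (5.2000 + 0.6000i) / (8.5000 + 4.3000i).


Conjugate of z2 = 8.5000 - 4.3000i
Numerator: (5.2000 + 0.6000i)(8.5000 - 4.3000i) = 46.7800 - 17.2600i
Denominator: 8.5^2 + 4.3^2 = 90.74
Result = (46.7800 - 17.2600i)/90.74

0.5155 - 0.1902i


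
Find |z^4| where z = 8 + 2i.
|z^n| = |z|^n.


|z| = sqrt(64+4) = sqrt(68) = 8.2462
|z^4| = |z|^4 = (sqrt(68))^4 = 68^2 = 4624

|z^4| = 4624


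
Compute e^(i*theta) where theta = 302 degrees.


cos(302°) = 0.5299
sin(302°) = -0.8480

e^(i*302°) = 0.5299 - 0.8480i


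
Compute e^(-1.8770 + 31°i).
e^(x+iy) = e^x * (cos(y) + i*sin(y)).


e^-1.8770 = 0.1530
cos(31°) = 0.8572
sin(31°) = 0.515
Real = 0.1530*0.8572 = 0.1312
Imag = 0.1530*0.515 = 0.0788

0.1312 + 0.0788i


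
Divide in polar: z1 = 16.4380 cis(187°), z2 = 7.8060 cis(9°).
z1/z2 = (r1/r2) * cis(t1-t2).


r = 16.4380 / 7.8060 = 2.1058
theta = 187° - 9° = 178° = 178° (mod 360)

2.1058 cis(178°)


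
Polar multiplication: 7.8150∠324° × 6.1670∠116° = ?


r = 7.8150 * 6.1670 = 48.1951
theta = 324° + 116° = 440° = 80° (mod 360)

48.1951 cis(80°)


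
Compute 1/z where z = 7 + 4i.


|z|^2 = 49+16 = 65
1/z = (7 - 4i)/65

1/z = 0.1077 - 0.0615i


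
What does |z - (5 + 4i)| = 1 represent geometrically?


|z - z0| = r is a circle with center z0 and radius r.
Center = (5, 4), radius = 1

Circle with center (5, 4) and radius 1


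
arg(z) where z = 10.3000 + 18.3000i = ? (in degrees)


Re = 10.3, Im = 18.3
arg = atan2(18.3, 10.3) = 60.6274 degrees

arg(z) = 60.6274 degrees


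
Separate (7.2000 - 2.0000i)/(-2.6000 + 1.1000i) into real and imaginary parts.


Multiply by conjugate: (7.2000 - 2.0000i)(-2.6000 - 1.1000i) / ((-2.6)^2 + 1.1^2)
Numerator real = 7.2*(-2.6) - (2)*1.1 = -20.92
Numerator imag = -2*(-2.6) - 7.2*1.1 = -2.72
Denominator = 7.97
Re(z) = -20.92/7.97 = -2.6248
Im(z) = -2.72/7.97 = -0.3413

Re(z) = -2.6248, Im(z) = -0.3413


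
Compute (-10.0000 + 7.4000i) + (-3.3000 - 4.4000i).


Real: -10 - 3.3 = -13.3
Imag: 7.4 - 4.4 = 3

-13.3000 + 3.0000i


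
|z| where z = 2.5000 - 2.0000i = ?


|z| = sqrt(2.5^2 + (-2)^2) = sqrt(6.25 + 4) = sqrt(10.25) = 3.2016

|z| = 3.2016


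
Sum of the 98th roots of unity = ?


The sum of all 98th roots of unity is 0.
Geometric series: (1 - w^98)/(1 - w) = (1-1)/(1-w) = 0 since w^98 = 1, w ≠ 1.
Alternatively: coefficient of z^97 in z^98 - 1 is 0.

0


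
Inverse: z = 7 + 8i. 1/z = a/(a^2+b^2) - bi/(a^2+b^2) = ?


|z|^2 = 49+64 = 113
1/z = (7 - 8i)/113

1/z = 0.0619 - 0.0708i


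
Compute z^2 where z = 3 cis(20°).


r^2 = 3^2 = 9
n*theta = 2*20° = 40° = 40° (mod 360)
a = 9*cos(40°) = 6.8944
b = 9*sin(40°) = 5.7851

9 cis(40°) = 6.8944 + 5.7851i


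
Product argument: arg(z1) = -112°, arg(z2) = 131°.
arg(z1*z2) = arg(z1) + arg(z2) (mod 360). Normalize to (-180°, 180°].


arg(z1*z2) = -112° + 131° = 19°
Normalized to (-180°, 180°]: 19°

19°


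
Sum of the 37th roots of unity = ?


The sum of all 37th roots of unity is 0.
Geometric series: (1 - w^37)/(1 - w) = (1-1)/(1-w) = 0 since w^37 = 1, w ≠ 1.
Alternatively: coefficient of z^36 in z^37 - 1 is 0.

0


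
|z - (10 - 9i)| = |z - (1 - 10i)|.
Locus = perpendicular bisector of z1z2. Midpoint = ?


Equal distances means the locus is the perpendicular bisector of z1 and z2.
Midpoint = ((10+1)/2, (-9+(-10))/2) = (5.5000, -9.5000)

Perpendicular bisector through (5.5000, -9.5000)


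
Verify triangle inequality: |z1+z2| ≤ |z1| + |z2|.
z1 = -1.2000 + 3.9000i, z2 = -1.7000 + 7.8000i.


|z1| = sqrt((-1.2)^2 + 3.9^2) = sqrt(16.65) = 4.0804
|z2| = sqrt((-1.7)^2 + 7.8^2) = sqrt(63.73) = 7.9831
z1+z2 = -2.9000 + 11.7000i
|z1+z2| = sqrt(145.3) = 12.0540
|z1|+|z2| = 4.0804 + 7.9831 = 12.0635

|z1+z2| = 12.0540 ≤ |z1|+|z2| = 12.0635 (verified)


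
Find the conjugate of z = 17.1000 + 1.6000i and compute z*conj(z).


z_bar = 17.1000 - 1.6000i
z*z_bar = 17.1^2 + 1.6^2 = 292.41 + 2.56 = 294.97

z_bar = 17.1000 - 1.6000i, z*z_bar = 294.97


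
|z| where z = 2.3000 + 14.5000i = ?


|z| = sqrt(2.3^2 + 14.5^2) = sqrt(5.29 + 210.25) = sqrt(215.54) = 14.6813

|z| = 14.6813


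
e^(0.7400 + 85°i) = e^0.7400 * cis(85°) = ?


e^0.7400 = 2.09594
cos(85°) = 0.08716
sin(85°) = 0.9962
Real = 2.09594*0.08716 = 0.1827
Imag = 2.09594*0.9962 = 2.0880

0.1827 + 2.0880i


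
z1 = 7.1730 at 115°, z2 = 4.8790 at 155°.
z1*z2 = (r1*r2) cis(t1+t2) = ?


r = 7.1730 * 4.8790 = 34.9971
theta = 115° + 155° = 270° = 270° (mod 360)

34.9971 cis(270°)


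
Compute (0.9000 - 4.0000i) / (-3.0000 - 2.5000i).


Conjugate of z2 = -3.0000 + 2.5000i
Numerator: (0.9000 - 4.0000i)(-3.0000 + 2.5000i) = 7.3000 + 14.2500i
Denominator: (-3)^2 + (-2.5)^2 = 15.25
Result = (7.3000 + 14.2500i)/15.25

0.4787 + 0.9344i


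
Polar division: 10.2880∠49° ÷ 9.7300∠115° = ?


r = 10.2880 / 9.7300 = 1.0573
theta = 49° - 115° = -66° = 294° (mod 360)

1.0573 cis(294°)


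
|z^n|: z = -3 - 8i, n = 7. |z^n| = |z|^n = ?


|z| = sqrt(9+64) = sqrt(73) = 8.5440
|z^7| = |z|^7 = (sqrt(73))^7 = 73^3 * sqrt(73) = 389017*sqrt(73)

|z^7| = 389017*sqrt(73) ≈ 3323762.7050


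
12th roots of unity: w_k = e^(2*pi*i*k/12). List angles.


The 12th roots of unity are cis(360k/12°) for k=0..11
Angle step = 360/12 = 30°
Primitive root: cis(30°)
Primitive root = 0.8660 + 0.5000i

12 roots at angles: 0°, 30°, 60°, 90°, 120°, 150°, 180°, 210°, 240°, 270°, 300°, 330°


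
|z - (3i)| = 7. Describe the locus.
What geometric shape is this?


|z - z0| = r is a circle with center z0 and radius r.
Center = (0, 3), radius = 7

Circle with center (0, 3) and radius 7


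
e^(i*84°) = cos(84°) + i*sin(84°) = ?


cos(84°) = 0.1045
sin(84°) = 0.9945

e^(i*84°) = 0.1045 + 0.9945i


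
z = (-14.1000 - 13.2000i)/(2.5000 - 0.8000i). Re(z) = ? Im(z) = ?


Multiply by conjugate: (-14.1000 - 13.2000i)(2.5000 + 0.8000i) / (2.5^2 + (-0.8)^2)
Numerator real = -14.1*2.5 - (13.2)*(-0.8) = -24.69
Numerator imag = -13.2*2.5 - (-14.1)*(-0.8) = -44.28
Denominator = 6.89
Re(z) = -24.69/6.89 = -3.5835
Im(z) = -44.28/6.89 = -6.4267

Re(z) = -3.5835, Im(z) = -6.4267


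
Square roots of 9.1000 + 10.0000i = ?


|z| = sqrt(82.81+100) = 13.5207
sqrt((|z|+a)/2) = sqrt((13.5207+9.1)/2) = sqrt(11.3104) = 3.3631
sqrt((|z|-a)/2) = sqrt((13.5207-9.1)/2) = sqrt(2.2104) = 1.4867

±(3.3631 + 1.4867i) i.e. 3.3631 + 1.4867i and -3.3631 - 1.4867i


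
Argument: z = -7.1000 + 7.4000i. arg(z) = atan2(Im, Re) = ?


Re = -7.1, Im = 7.4
arg = atan2(7.4, -7.1) = 133.8147 degrees

arg(z) = 133.8147 degrees


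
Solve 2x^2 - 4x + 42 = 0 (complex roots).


disc = (-4)^2 - 4*2*42 = 16 - 336 = -320
sqrt(|disc|) = sqrt(320) = 17.8885
Real part = 4/(2*2) = 1.0000
Imag part = 17.8885/(2*2) = 4.4721

1.0000 ± 4.4721i


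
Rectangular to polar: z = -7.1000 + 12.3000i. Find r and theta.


r = sqrt(50.41+151.29) = sqrt(201.7) = 14.2021
theta = atan2(12.3, -7.1) = 119.9951 degrees

r = 14.2021, theta = 119.9951 degrees


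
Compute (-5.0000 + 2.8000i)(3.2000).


Real = -5*3.2 - 2.8*0 = -16 - 0 = -16
Imag = -5*0 + 3.2*2.8 = 0 + 8.96 = 8.96

-16.0000 + 8.9600i


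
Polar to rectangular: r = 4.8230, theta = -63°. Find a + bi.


a = 4.8230*cos(-63°) = 4.8230*0.454 = 2.1896
b = 4.8230*sin(-63°) = 4.8230*(-0.891) = -4.2973

2.1896 - 4.2973i


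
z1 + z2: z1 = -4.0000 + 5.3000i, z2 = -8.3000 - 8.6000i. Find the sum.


Real: -4 - 8.3 = -12.3
Imag: 5.3 - 8.6 = -3.3

-12.3000 - 3.3000i


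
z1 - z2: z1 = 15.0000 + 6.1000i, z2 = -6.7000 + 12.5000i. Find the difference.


Real: 15 + 6.7 = 21.7
Imag: 6.1 - 12.5 = -6.4

21.7000 - 6.4000i


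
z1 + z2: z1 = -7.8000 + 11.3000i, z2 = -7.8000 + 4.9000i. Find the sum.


Real: -7.8 - 7.8 = -15.6
Imag: 11.3 + 4.9 = 16.2

-15.6000 + 16.2000i


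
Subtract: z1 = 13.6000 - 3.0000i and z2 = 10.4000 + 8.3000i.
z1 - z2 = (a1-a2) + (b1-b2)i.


Real: 13.6 - 10.4 = 3.2
Imag: -3 - 8.3 = -11.3

3.2000 - 11.3000i


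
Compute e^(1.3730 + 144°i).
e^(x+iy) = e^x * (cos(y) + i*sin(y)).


e^1.3730 = 3.9472
cos(144°) = -0.809
sin(144°) = 0.58779
Real = 3.9472*(-0.809) = -3.1933
Imag = 3.9472*0.58779 = 2.3201

-3.1933 + 2.3201i


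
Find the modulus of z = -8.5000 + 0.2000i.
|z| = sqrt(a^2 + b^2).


|z| = sqrt((-8.5)^2 + 0.2^2) = sqrt(72.25 + 0.04) = sqrt(72.29) = 8.5024

|z| = 8.5024


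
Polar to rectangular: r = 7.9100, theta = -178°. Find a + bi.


a = 7.9100*cos(-178°) = 7.9100*(-0.99939) = -7.9052
b = 7.9100*sin(-178°) = 7.9100*(-0.0349) = -0.2761

-7.9052 - 0.2761i


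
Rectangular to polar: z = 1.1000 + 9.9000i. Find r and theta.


r = sqrt(1.21+98.01) = sqrt(99.22) = 9.9609
theta = atan2(9.9, 1.1) = 83.6598 degrees

r = 9.9609, theta = 83.6598 degrees


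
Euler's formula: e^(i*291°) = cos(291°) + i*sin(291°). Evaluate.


cos(291°) = 0.3584
sin(291°) = -0.9336

e^(i*291°) = 0.3584 - 0.9336i


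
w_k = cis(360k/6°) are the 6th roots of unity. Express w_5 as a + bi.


Angle = 360*5/6 = 300°
a = cos(300°) = 0.5000
b = sin(300°) = -0.8660

0.5000 - 0.8660i


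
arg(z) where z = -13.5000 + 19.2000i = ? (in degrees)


Re = -13.5, Im = 19.2
arg = atan2(19.2, -13.5) = 125.1120 degrees

arg(z) = 125.1120 degrees


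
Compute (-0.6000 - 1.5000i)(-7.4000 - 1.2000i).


Real = -0.6*(-7.4) - (-1.5)*(-1.2) = 4.44 - 1.8 = 2.64
Imag = -0.6*(-1.2) - (7.4)*(-1.5) = 0.72 + 11.1 = 11.82

2.6400 + 11.8200i


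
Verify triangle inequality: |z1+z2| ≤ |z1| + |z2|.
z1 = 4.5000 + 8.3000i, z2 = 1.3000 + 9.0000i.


|z1| = sqrt(4.5^2 + 8.3^2) = sqrt(89.14) = 9.4414
|z2| = sqrt(1.3^2 + 9^2) = sqrt(82.69) = 9.0934
z1+z2 = 5.8000 + 17.3000i
|z1+z2| = sqrt(332.93) = 18.2464
|z1|+|z2| = 9.4414 + 9.0934 = 18.5348

|z1+z2| = 18.2464 ≤ |z1|+|z2| = 18.5348 (verified)


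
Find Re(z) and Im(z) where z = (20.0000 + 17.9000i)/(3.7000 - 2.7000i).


Multiply by conjugate: (20.0000 + 17.9000i)(3.7000 + 2.7000i) / (3.7^2 + (-2.7)^2)
Numerator real = 20*3.7 + 17.9*(-2.7) = 25.67
Numerator imag = 17.9*3.7 - 20*(-2.7) = 120.23
Denominator = 20.98
Re(z) = 25.67/20.98 = 1.2235
Im(z) = 120.23/20.98 = 5.7307

Re(z) = 1.2235, Im(z) = 5.7307


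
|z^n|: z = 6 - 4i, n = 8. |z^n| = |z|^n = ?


|z| = sqrt(36+16) = sqrt(52) = 7.2111
|z^8| = |z|^8 = (sqrt(52))^8 = 52^4 = 7311616

|z^8| = 7311616


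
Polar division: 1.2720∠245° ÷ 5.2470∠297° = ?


r = 1.2720 / 5.2470 = 0.2424
theta = 245° - 297° = -52° = 308° (mod 360)

0.2424 cis(308°)


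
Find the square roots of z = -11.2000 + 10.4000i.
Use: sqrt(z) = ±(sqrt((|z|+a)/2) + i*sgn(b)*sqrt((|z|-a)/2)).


|z| = sqrt(125.44+108.16) = 15.2840
sqrt((|z|+a)/2) = sqrt((15.2840+(-11.2))/2) = sqrt(2.0420) = 1.4290
sqrt((|z|-a)/2) = sqrt((15.2840-(-11.2))/2) = sqrt(13.2420) = 3.6390

±(1.4290 + 3.6390i) i.e. 1.4290 + 3.6390i and -1.4290 - 3.6390i


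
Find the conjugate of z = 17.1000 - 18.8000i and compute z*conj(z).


z_bar = 17.1000 + 18.8000i
z*z_bar = 17.1^2 + (-18.8)^2 = 292.41 + 353.44 = 645.85

z_bar = 17.1000 + 18.8000i, z*z_bar = 645.85


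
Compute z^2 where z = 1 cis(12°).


r^2 = 1^2 = 1
n*theta = 2*12° = 24° = 24° (mod 360)
a = 1*cos(24°) = 0.9135
b = 1*sin(24°) = 0.4067

1 cis(24°) = 0.9135 + 0.4067i


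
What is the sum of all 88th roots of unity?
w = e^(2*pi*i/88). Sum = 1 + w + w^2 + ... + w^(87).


The sum of all 88th roots of unity is 0.
Geometric series: (1 - w^88)/(1 - w) = (1-1)/(1-w) = 0 since w^88 = 1, w ≠ 1.
Alternatively: coefficient of z^87 in z^88 - 1 is 0.

0
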